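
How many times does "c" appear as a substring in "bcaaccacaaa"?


Searching for "c" in "bcaaccacaaa"
Scanning each position:
  Position 0: "b" => no
  Position 1: "c" => MATCH
  Position 2: "a" => no
  Position 3: "a" => no
  Position 4: "c" => MATCH
  Position 5: "c" => MATCH
  Position 6: "a" => no
  Position 7: "c" => MATCH
  Position 8: "a" => no
  Position 9: "a" => no
  Position 10: "a" => no
Total occurrences: 4

4


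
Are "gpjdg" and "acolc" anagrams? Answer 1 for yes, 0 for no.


Strings: "gpjdg", "acolc"
Sorted first:  dggjp
Sorted second: acclo
Differ at position 0: 'd' vs 'a' => not anagrams

0


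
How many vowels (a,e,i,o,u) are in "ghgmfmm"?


Input: ghgmfmm
Checking each character:
  'g' at position 0: consonant
  'h' at position 1: consonant
  'g' at position 2: consonant
  'm' at position 3: consonant
  'f' at position 4: consonant
  'm' at position 5: consonant
  'm' at position 6: consonant
Total vowels: 0

0


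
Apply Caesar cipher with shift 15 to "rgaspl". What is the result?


Caesar cipher: shift "rgaspl" by 15
  'r' (pos 17) + 15 = pos 6 = 'g'
  'g' (pos 6) + 15 = pos 21 = 'v'
  'a' (pos 0) + 15 = pos 15 = 'p'
  's' (pos 18) + 15 = pos 7 = 'h'
  'p' (pos 15) + 15 = pos 4 = 'e'
  'l' (pos 11) + 15 = pos 0 = 'a'
Result: gvphea

gvphea


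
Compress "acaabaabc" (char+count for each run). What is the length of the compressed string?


Input: acaabaabc
Runs:
  'a' x 1 => "a1"
  'c' x 1 => "c1"
  'a' x 2 => "a2"
  'b' x 1 => "b1"
  'a' x 2 => "a2"
  'b' x 1 => "b1"
  'c' x 1 => "c1"
Compressed: "a1c1a2b1a2b1c1"
Compressed length: 14

14


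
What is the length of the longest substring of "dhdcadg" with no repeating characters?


Input: "dhdcadg"
Sliding window (track last position of each char):
  Position 0 ('d'): window [0,0] length 1 -- new best
  Position 1 ('h'): window [0,1] length 2 -- new best
  Position 2 ('d'): repeat (last at 0), move window start to 1
  Position 2 ('d'): window [1,2] length 2
  Position 3 ('c'): window [1,3] length 3 -- new best
  Position 4 ('a'): window [1,4] length 4 -- new best
  Position 5 ('d'): repeat (last at 2), move window start to 3
  Position 5 ('d'): window [3,5] length 3
  Position 6 ('g'): window [3,6] length 4
Longest substring with no repeats: "hdca" with length 4

4


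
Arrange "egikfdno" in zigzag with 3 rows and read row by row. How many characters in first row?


Zigzag "egikfdno" into 3 rows:
Placing characters:
  'e' => row 0
  'g' => row 1
  'i' => row 2
  'k' => row 1
  'f' => row 0
  'd' => row 1
  'n' => row 2
  'o' => row 1
Rows:
  Row 0: "ef"
  Row 1: "gkdo"
  Row 2: "in"
First row length: 2

2


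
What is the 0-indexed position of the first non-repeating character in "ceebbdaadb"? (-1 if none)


Input: ceebbdaadb
Character frequencies:
  'a': 2
  'b': 3
  'c': 1
  'd': 2
  'e': 2
Scanning left to right for freq == 1:
  Position 0 ('c'): unique! => answer = 0

0


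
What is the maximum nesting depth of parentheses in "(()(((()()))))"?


Input: "(()(((()()))))"
Tracking depth:
  Position 0 '(': depth becomes 1
  Position 1 '(': depth becomes 2
  Position 2 ')': depth becomes 1
  Position 3 '(': depth becomes 2
  Position 4 '(': depth becomes 3
  Position 5 '(': depth becomes 4
  Position 6 '(': depth becomes 5
  Position 7 ')': depth becomes 4
  Position 8 '(': depth becomes 5
  Position 9 ')': depth becomes 4
  Position 10 ')': depth becomes 3
  Position 11 ')': depth becomes 2
  Position 12 ')': depth becomes 1
  Position 13 ')': depth becomes 0
Maximum depth reached: 5

5


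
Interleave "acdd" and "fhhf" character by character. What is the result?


Interleaving "acdd" and "fhhf":
  Position 0: 'a' from first, 'f' from second => "af"
  Position 1: 'c' from first, 'h' from second => "ch"
  Position 2: 'd' from first, 'h' from second => "dh"
  Position 3: 'd' from first, 'f' from second => "df"
Result: afchdhdf

afchdhdf


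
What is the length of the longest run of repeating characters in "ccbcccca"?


Input: "ccbcccca"
Scanning for longest run:
  Position 1 ('c'): continues run of 'c', length=2
  Position 2 ('b'): new char, reset run to 1
  Position 3 ('c'): new char, reset run to 1
  Position 4 ('c'): continues run of 'c', length=2
  Position 5 ('c'): continues run of 'c', length=3
  Position 6 ('c'): continues run of 'c', length=4
  Position 7 ('a'): new char, reset run to 1
Longest run: 'c' with length 4

4


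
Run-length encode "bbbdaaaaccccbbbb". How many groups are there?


Input: bbbdaaaaccccbbbb
Scanning for consecutive runs:
  Group 1: 'b' x 3 (positions 0-2)
  Group 2: 'd' x 1 (positions 3-3)
  Group 3: 'a' x 4 (positions 4-7)
  Group 4: 'c' x 4 (positions 8-11)
  Group 5: 'b' x 4 (positions 12-15)
Total groups: 5

5


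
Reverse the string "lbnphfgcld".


Input: lbnphfgcld
Reading characters right to left:
  Position 9: 'd'
  Position 8: 'l'
  Position 7: 'c'
  Position 6: 'g'
  Position 5: 'f'
  Position 4: 'h'
  Position 3: 'p'
  Position 2: 'n'
  Position 1: 'b'
  Position 0: 'l'
Reversed: dlcgfhpnbl

dlcgfhpnbl


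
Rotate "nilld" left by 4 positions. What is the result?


Input: "nilld", rotate left by 4
First 4 characters: "nill"
Remaining characters: "d"
Concatenate remaining + first: "d" + "nill" = "dnill"

dnill


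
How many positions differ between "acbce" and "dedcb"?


Comparing "acbce" and "dedcb" position by position:
  Position 0: 'a' vs 'd' => DIFFER
  Position 1: 'c' vs 'e' => DIFFER
  Position 2: 'b' vs 'd' => DIFFER
  Position 3: 'c' vs 'c' => same
  Position 4: 'e' vs 'b' => DIFFER
Positions that differ: 4

4


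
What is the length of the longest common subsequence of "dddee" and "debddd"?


LCS of "dddee" and "debddd"
DP table:
           d    e    b    d    d    d
      0    0    0    0    0    0    0
  d   0    1    1    1    1    1    1
  d   0    1    1    1    2    2    2
  d   0    1    1    1    2    3    3
  e   0    1    2    2    2    3    3
  e   0    1    2    2    2    3    3
LCS length = dp[5][6] = 3

3


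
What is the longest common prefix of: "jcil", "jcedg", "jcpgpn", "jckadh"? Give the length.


Words: jcil, jcedg, jcpgpn, jckadh
  Position 0: all 'j' => match
  Position 1: all 'c' => match
  Position 2: ('i', 'e', 'p', 'k') => mismatch, stop
LCP = "jc" (length 2)

2


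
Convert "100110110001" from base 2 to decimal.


Input: "100110110001" in base 2
Positional expansion:
  Digit '1' (value 1) x 2^11 = 2048
  Digit '0' (value 0) x 2^10 = 0
  Digit '0' (value 0) x 2^9 = 0
  Digit '1' (value 1) x 2^8 = 256
  Digit '1' (value 1) x 2^7 = 128
  Digit '0' (value 0) x 2^6 = 0
  Digit '1' (value 1) x 2^5 = 32
  Digit '1' (value 1) x 2^4 = 16
  Digit '0' (value 0) x 2^3 = 0
  Digit '0' (value 0) x 2^2 = 0
  Digit '0' (value 0) x 2^1 = 0
  Digit '1' (value 1) x 2^0 = 1
Sum = 2481

2481


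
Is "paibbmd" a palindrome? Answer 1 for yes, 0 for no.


Input: paibbmd
Reversed: dmbbiap
  Compare pos 0 ('p') with pos 6 ('d'): MISMATCH
  Compare pos 1 ('a') with pos 5 ('m'): MISMATCH
  Compare pos 2 ('i') with pos 4 ('b'): MISMATCH
Result: not a palindrome

0


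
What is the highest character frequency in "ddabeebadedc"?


Input: ddabeebadedc
Character counts:
  'a': 2
  'b': 2
  'c': 1
  'd': 4
  'e': 3
Maximum frequency: 4

4


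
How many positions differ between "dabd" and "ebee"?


Comparing "dabd" and "ebee" position by position:
  Position 0: 'd' vs 'e' => DIFFER
  Position 1: 'a' vs 'b' => DIFFER
  Position 2: 'b' vs 'e' => DIFFER
  Position 3: 'd' vs 'e' => DIFFER
Positions that differ: 4

4


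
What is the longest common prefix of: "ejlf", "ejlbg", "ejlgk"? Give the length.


Words: ejlf, ejlbg, ejlgk
  Position 0: all 'e' => match
  Position 1: all 'j' => match
  Position 2: all 'l' => match
  Position 3: ('f', 'b', 'g') => mismatch, stop
LCP = "ejl" (length 3)

3


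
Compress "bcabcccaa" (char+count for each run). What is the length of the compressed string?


Input: bcabcccaa
Runs:
  'b' x 1 => "b1"
  'c' x 1 => "c1"
  'a' x 1 => "a1"
  'b' x 1 => "b1"
  'c' x 3 => "c3"
  'a' x 2 => "a2"
Compressed: "b1c1a1b1c3a2"
Compressed length: 12

12


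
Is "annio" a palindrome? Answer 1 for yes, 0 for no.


Input: annio
Reversed: oinna
  Compare pos 0 ('a') with pos 4 ('o'): MISMATCH
  Compare pos 1 ('n') with pos 3 ('i'): MISMATCH
Result: not a palindrome

0


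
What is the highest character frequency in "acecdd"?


Input: acecdd
Character counts:
  'a': 1
  'c': 2
  'd': 2
  'e': 1
Maximum frequency: 2

2


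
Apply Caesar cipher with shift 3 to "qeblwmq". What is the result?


Caesar cipher: shift "qeblwmq" by 3
  'q' (pos 16) + 3 = pos 19 = 't'
  'e' (pos 4) + 3 = pos 7 = 'h'
  'b' (pos 1) + 3 = pos 4 = 'e'
  'l' (pos 11) + 3 = pos 14 = 'o'
  'w' (pos 22) + 3 = pos 25 = 'z'
  'm' (pos 12) + 3 = pos 15 = 'p'
  'q' (pos 16) + 3 = pos 19 = 't'
Result: theozpt

theozpt


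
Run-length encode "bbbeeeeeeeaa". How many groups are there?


Input: bbbeeeeeeeaa
Scanning for consecutive runs:
  Group 1: 'b' x 3 (positions 0-2)
  Group 2: 'e' x 7 (positions 3-9)
  Group 3: 'a' x 2 (positions 10-11)
Total groups: 3

3


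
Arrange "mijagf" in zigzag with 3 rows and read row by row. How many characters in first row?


Zigzag "mijagf" into 3 rows:
Placing characters:
  'm' => row 0
  'i' => row 1
  'j' => row 2
  'a' => row 1
  'g' => row 0
  'f' => row 1
Rows:
  Row 0: "mg"
  Row 1: "iaf"
  Row 2: "j"
First row length: 2

2


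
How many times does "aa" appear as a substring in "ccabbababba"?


Searching for "aa" in "ccabbababba"
Scanning each position:
  Position 0: "cc" => no
  Position 1: "ca" => no
  Position 2: "ab" => no
  Position 3: "bb" => no
  Position 4: "ba" => no
  Position 5: "ab" => no
  Position 6: "ba" => no
  Position 7: "ab" => no
  Position 8: "bb" => no
  Position 9: "ba" => no
Total occurrences: 0

0


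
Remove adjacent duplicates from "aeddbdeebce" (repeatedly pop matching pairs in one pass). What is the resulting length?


Input: aeddbdeebce
Stack-based adjacent duplicate removal:
  Read 'a': push. Stack: a
  Read 'e': push. Stack: ae
  Read 'd': push. Stack: aed
  Read 'd': matches stack top 'd' => pop. Stack: ae
  Read 'b': push. Stack: aeb
  Read 'd': push. Stack: aebd
  Read 'e': push. Stack: aebde
  Read 'e': matches stack top 'e' => pop. Stack: aebd
  Read 'b': push. Stack: aebdb
  Read 'c': push. Stack: aebdbc
  Read 'e': push. Stack: aebdbce
Final stack: "aebdbce" (length 7)

7


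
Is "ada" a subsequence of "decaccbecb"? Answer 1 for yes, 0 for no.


Check if "ada" is a subsequence of "decaccbecb"
Greedy scan:
  Position 0 ('d'): no match needed
  Position 1 ('e'): no match needed
  Position 2 ('c'): no match needed
  Position 3 ('a'): matches sub[0] = 'a'
  Position 4 ('c'): no match needed
  Position 5 ('c'): no match needed
  Position 6 ('b'): no match needed
  Position 7 ('e'): no match needed
  Position 8 ('c'): no match needed
  Position 9 ('b'): no match needed
Only matched 1/3 characters => not a subsequence

0


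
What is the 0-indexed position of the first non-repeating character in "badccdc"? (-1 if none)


Input: badccdc
Character frequencies:
  'a': 1
  'b': 1
  'c': 3
  'd': 2
Scanning left to right for freq == 1:
  Position 0 ('b'): unique! => answer = 0

0


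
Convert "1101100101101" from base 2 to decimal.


Input: "1101100101101" in base 2
Positional expansion:
  Digit '1' (value 1) x 2^12 = 4096
  Digit '1' (value 1) x 2^11 = 2048
  Digit '0' (value 0) x 2^10 = 0
  Digit '1' (value 1) x 2^9 = 512
  Digit '1' (value 1) x 2^8 = 256
  Digit '0' (value 0) x 2^7 = 0
  Digit '0' (value 0) x 2^6 = 0
  Digit '1' (value 1) x 2^5 = 32
  Digit '0' (value 0) x 2^4 = 0
  Digit '1' (value 1) x 2^3 = 8
  Digit '1' (value 1) x 2^2 = 4
  Digit '0' (value 0) x 2^1 = 0
  Digit '1' (value 1) x 2^0 = 1
Sum = 6957

6957


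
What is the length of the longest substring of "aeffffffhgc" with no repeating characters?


Input: "aeffffffhgc"
Sliding window (track last position of each char):
  Position 0 ('a'): window [0,0] length 1 -- new best
  Position 1 ('e'): window [0,1] length 2 -- new best
  Position 2 ('f'): window [0,2] length 3 -- new best
  Position 3 ('f'): repeat (last at 2), move window start to 3
  Position 3 ('f'): window [3,3] length 1
  Position 4 ('f'): repeat (last at 3), move window start to 4
  Position 4 ('f'): window [4,4] length 1
  Position 5 ('f'): repeat (last at 4), move window start to 5
  Position 5 ('f'): window [5,5] length 1
  Position 6 ('f'): repeat (last at 5), move window start to 6
  Position 6 ('f'): window [6,6] length 1
  Position 7 ('f'): repeat (last at 6), move window start to 7
  Position 7 ('f'): window [7,7] length 1
  Position 8 ('h'): window [7,8] length 2
  Position 9 ('g'): window [7,9] length 3
  Position 10 ('c'): window [7,10] length 4 -- new best
Longest substring with no repeats: "fhgc" with length 4

4


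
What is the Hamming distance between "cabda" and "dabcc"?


Comparing "cabda" and "dabcc" position by position:
  Position 0: 'c' vs 'd' => differ
  Position 1: 'a' vs 'a' => same
  Position 2: 'b' vs 'b' => same
  Position 3: 'd' vs 'c' => differ
  Position 4: 'a' vs 'c' => differ
Total differences (Hamming distance): 3

3


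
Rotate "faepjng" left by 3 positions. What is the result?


Input: "faepjng", rotate left by 3
First 3 characters: "fae"
Remaining characters: "pjng"
Concatenate remaining + first: "pjng" + "fae" = "pjngfae"

pjngfae


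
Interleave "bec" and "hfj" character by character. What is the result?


Interleaving "bec" and "hfj":
  Position 0: 'b' from first, 'h' from second => "bh"
  Position 1: 'e' from first, 'f' from second => "ef"
  Position 2: 'c' from first, 'j' from second => "cj"
Result: bhefcj

bhefcj


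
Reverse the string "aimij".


Input: aimij
Reading characters right to left:
  Position 4: 'j'
  Position 3: 'i'
  Position 2: 'm'
  Position 1: 'i'
  Position 0: 'a'
Reversed: jimia

jimia


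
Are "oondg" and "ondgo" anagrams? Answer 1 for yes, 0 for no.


Strings: "oondg", "ondgo"
Sorted first:  dgnoo
Sorted second: dgnoo
Sorted forms match => anagrams

1


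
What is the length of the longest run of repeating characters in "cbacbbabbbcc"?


Input: "cbacbbabbbcc"
Scanning for longest run:
  Position 1 ('b'): new char, reset run to 1
  Position 2 ('a'): new char, reset run to 1
  Position 3 ('c'): new char, reset run to 1
  Position 4 ('b'): new char, reset run to 1
  Position 5 ('b'): continues run of 'b', length=2
  Position 6 ('a'): new char, reset run to 1
  Position 7 ('b'): new char, reset run to 1
  Position 8 ('b'): continues run of 'b', length=2
  Position 9 ('b'): continues run of 'b', length=3
  Position 10 ('c'): new char, reset run to 1
  Position 11 ('c'): continues run of 'c', length=2
Longest run: 'b' with length 3

3


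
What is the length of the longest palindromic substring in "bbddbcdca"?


Input: "bbddbcdca"
Checking substrings for palindromes:
  [1:5] "bddb" (len 4) => palindrome
  [5:8] "cdc" (len 3) => palindrome
  [0:2] "bb" (len 2) => palindrome
  [2:4] "dd" (len 2) => palindrome
Longest palindromic substring: "bddb" with length 4

4


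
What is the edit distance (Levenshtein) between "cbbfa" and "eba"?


Computing edit distance: "cbbfa" -> "eba"
DP table:
           e    b    a
      0    1    2    3
  c   1    1    2    3
  b   2    2    1    2
  b   3    3    2    2
  f   4    4    3    3
  a   5    5    4    3
Edit distance = dp[5][3] = 3

3


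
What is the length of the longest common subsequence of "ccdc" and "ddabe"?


LCS of "ccdc" and "ddabe"
DP table:
           d    d    a    b    e
      0    0    0    0    0    0
  c   0    0    0    0    0    0
  c   0    0    0    0    0    0
  d   0    1    1    1    1    1
  c   0    1    1    1    1    1
LCS length = dp[4][5] = 1

1


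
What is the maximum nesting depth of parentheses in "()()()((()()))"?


Input: "()()()((()()))"
Tracking depth:
  Position 0 '(': depth becomes 1
  Position 1 ')': depth becomes 0
  Position 2 '(': depth becomes 1
  Position 3 ')': depth becomes 0
  Position 4 '(': depth becomes 1
  Position 5 ')': depth becomes 0
  Position 6 '(': depth becomes 1
  Position 7 '(': depth becomes 2
  Position 8 '(': depth becomes 3
  Position 9 ')': depth becomes 2
  Position 10 '(': depth becomes 3
  Position 11 ')': depth becomes 2
  Position 12 ')': depth becomes 1
  Position 13 ')': depth becomes 0
Maximum depth reached: 3

3


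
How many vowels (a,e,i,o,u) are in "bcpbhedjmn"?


Input: bcpbhedjmn
Checking each character:
  'b' at position 0: consonant
  'c' at position 1: consonant
  'p' at position 2: consonant
  'b' at position 3: consonant
  'h' at position 4: consonant
  'e' at position 5: vowel (running total: 1)
  'd' at position 6: consonant
  'j' at position 7: consonant
  'm' at position 8: consonant
  'n' at position 9: consonant
Total vowels: 1

1


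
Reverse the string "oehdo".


Input: oehdo
Reading characters right to left:
  Position 4: 'o'
  Position 3: 'd'
  Position 2: 'h'
  Position 1: 'e'
  Position 0: 'o'
Reversed: odheo

odheo


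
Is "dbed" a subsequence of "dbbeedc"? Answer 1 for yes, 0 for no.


Check if "dbed" is a subsequence of "dbbeedc"
Greedy scan:
  Position 0 ('d'): matches sub[0] = 'd'
  Position 1 ('b'): matches sub[1] = 'b'
  Position 2 ('b'): no match needed
  Position 3 ('e'): matches sub[2] = 'e'
  Position 4 ('e'): no match needed
  Position 5 ('d'): matches sub[3] = 'd'
  Position 6 ('c'): no match needed
All 4 characters matched => is a subsequence

1


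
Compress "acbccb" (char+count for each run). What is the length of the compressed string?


Input: acbccb
Runs:
  'a' x 1 => "a1"
  'c' x 1 => "c1"
  'b' x 1 => "b1"
  'c' x 2 => "c2"
  'b' x 1 => "b1"
Compressed: "a1c1b1c2b1"
Compressed length: 10

10


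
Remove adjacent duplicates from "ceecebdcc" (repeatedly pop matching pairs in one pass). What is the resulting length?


Input: ceecebdcc
Stack-based adjacent duplicate removal:
  Read 'c': push. Stack: c
  Read 'e': push. Stack: ce
  Read 'e': matches stack top 'e' => pop. Stack: c
  Read 'c': matches stack top 'c' => pop. Stack: (empty)
  Read 'e': push. Stack: e
  Read 'b': push. Stack: eb
  Read 'd': push. Stack: ebd
  Read 'c': push. Stack: ebdc
  Read 'c': matches stack top 'c' => pop. Stack: ebd
Final stack: "ebd" (length 3)

3


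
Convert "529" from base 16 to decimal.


Input: "529" in base 16
Positional expansion:
  Digit '5' (value 5) x 16^2 = 1280
  Digit '2' (value 2) x 16^1 = 32
  Digit '9' (value 9) x 16^0 = 9
Sum = 1321

1321


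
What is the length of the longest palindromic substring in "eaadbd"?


Input: "eaadbd"
Checking substrings for palindromes:
  [3:6] "dbd" (len 3) => palindrome
  [1:3] "aa" (len 2) => palindrome
Longest palindromic substring: "dbd" with length 3

3


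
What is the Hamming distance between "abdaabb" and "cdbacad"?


Comparing "abdaabb" and "cdbacad" position by position:
  Position 0: 'a' vs 'c' => differ
  Position 1: 'b' vs 'd' => differ
  Position 2: 'd' vs 'b' => differ
  Position 3: 'a' vs 'a' => same
  Position 4: 'a' vs 'c' => differ
  Position 5: 'b' vs 'a' => differ
  Position 6: 'b' vs 'd' => differ
Total differences (Hamming distance): 6

6


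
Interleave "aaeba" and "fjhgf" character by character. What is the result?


Interleaving "aaeba" and "fjhgf":
  Position 0: 'a' from first, 'f' from second => "af"
  Position 1: 'a' from first, 'j' from second => "aj"
  Position 2: 'e' from first, 'h' from second => "eh"
  Position 3: 'b' from first, 'g' from second => "bg"
  Position 4: 'a' from first, 'f' from second => "af"
Result: afajehbgaf

afajehbgaf


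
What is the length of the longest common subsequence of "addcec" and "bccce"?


LCS of "addcec" and "bccce"
DP table:
           b    c    c    c    e
      0    0    0    0    0    0
  a   0    0    0    0    0    0
  d   0    0    0    0    0    0
  d   0    0    0    0    0    0
  c   0    0    1    1    1    1
  e   0    0    1    1    1    2
  c   0    0    1    2    2    2
LCS length = dp[6][5] = 2

2


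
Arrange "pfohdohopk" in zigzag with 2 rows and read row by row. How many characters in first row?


Zigzag "pfohdohopk" into 2 rows:
Placing characters:
  'p' => row 0
  'f' => row 1
  'o' => row 0
  'h' => row 1
  'd' => row 0
  'o' => row 1
  'h' => row 0
  'o' => row 1
  'p' => row 0
  'k' => row 1
Rows:
  Row 0: "podhp"
  Row 1: "fhook"
First row length: 5

5


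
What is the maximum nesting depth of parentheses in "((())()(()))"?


Input: "((())()(()))"
Tracking depth:
  Position 0 '(': depth becomes 1
  Position 1 '(': depth becomes 2
  Position 2 '(': depth becomes 3
  Position 3 ')': depth becomes 2
  Position 4 ')': depth becomes 1
  Position 5 '(': depth becomes 2
  Position 6 ')': depth becomes 1
  Position 7 '(': depth becomes 2
  Position 8 '(': depth becomes 3
  Position 9 ')': depth becomes 2
  Position 10 ')': depth becomes 1
  Position 11 ')': depth becomes 0
Maximum depth reached: 3

3


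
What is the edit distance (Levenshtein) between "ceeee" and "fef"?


Computing edit distance: "ceeee" -> "fef"
DP table:
           f    e    f
      0    1    2    3
  c   1    1    2    3
  e   2    2    1    2
  e   3    3    2    2
  e   4    4    3    3
  e   5    5    4    4
Edit distance = dp[5][3] = 4

4


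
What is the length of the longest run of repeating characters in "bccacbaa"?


Input: "bccacbaa"
Scanning for longest run:
  Position 1 ('c'): new char, reset run to 1
  Position 2 ('c'): continues run of 'c', length=2
  Position 3 ('a'): new char, reset run to 1
  Position 4 ('c'): new char, reset run to 1
  Position 5 ('b'): new char, reset run to 1
  Position 6 ('a'): new char, reset run to 1
  Position 7 ('a'): continues run of 'a', length=2
Longest run: 'c' with length 2

2


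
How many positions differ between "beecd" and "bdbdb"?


Comparing "beecd" and "bdbdb" position by position:
  Position 0: 'b' vs 'b' => same
  Position 1: 'e' vs 'd' => DIFFER
  Position 2: 'e' vs 'b' => DIFFER
  Position 3: 'c' vs 'd' => DIFFER
  Position 4: 'd' vs 'b' => DIFFER
Positions that differ: 4

4


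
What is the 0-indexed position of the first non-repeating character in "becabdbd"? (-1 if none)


Input: becabdbd
Character frequencies:
  'a': 1
  'b': 3
  'c': 1
  'd': 2
  'e': 1
Scanning left to right for freq == 1:
  Position 0 ('b'): freq=3, skip
  Position 1 ('e'): unique! => answer = 1

1


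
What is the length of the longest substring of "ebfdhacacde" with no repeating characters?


Input: "ebfdhacacde"
Sliding window (track last position of each char):
  Position 0 ('e'): window [0,0] length 1 -- new best
  Position 1 ('b'): window [0,1] length 2 -- new best
  Position 2 ('f'): window [0,2] length 3 -- new best
  Position 3 ('d'): window [0,3] length 4 -- new best
  Position 4 ('h'): window [0,4] length 5 -- new best
  Position 5 ('a'): window [0,5] length 6 -- new best
  Position 6 ('c'): window [0,6] length 7 -- new best
  Position 7 ('a'): repeat (last at 5), move window start to 6
  Position 7 ('a'): window [6,7] length 2
  Position 8 ('c'): repeat (last at 6), move window start to 7
  Position 8 ('c'): window [7,8] length 2
  Position 9 ('d'): window [7,9] length 3
  Position 10 ('e'): window [7,10] length 4
Longest substring with no repeats: "ebfdhac" with length 7

7


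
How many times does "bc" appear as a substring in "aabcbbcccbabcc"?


Searching for "bc" in "aabcbbcccbabcc"
Scanning each position:
  Position 0: "aa" => no
  Position 1: "ab" => no
  Position 2: "bc" => MATCH
  Position 3: "cb" => no
  Position 4: "bb" => no
  Position 5: "bc" => MATCH
  Position 6: "cc" => no
  Position 7: "cc" => no
  Position 8: "cb" => no
  Position 9: "ba" => no
  Position 10: "ab" => no
  Position 11: "bc" => MATCH
  Position 12: "cc" => no
Total occurrences: 3

3


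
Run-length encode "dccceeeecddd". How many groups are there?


Input: dccceeeecddd
Scanning for consecutive runs:
  Group 1: 'd' x 1 (positions 0-0)
  Group 2: 'c' x 3 (positions 1-3)
  Group 3: 'e' x 4 (positions 4-7)
  Group 4: 'c' x 1 (positions 8-8)
  Group 5: 'd' x 3 (positions 9-11)
Total groups: 5

5


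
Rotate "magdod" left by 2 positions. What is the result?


Input: "magdod", rotate left by 2
First 2 characters: "ma"
Remaining characters: "gdod"
Concatenate remaining + first: "gdod" + "ma" = "gdodma"

gdodma


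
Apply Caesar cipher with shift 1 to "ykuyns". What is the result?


Caesar cipher: shift "ykuyns" by 1
  'y' (pos 24) + 1 = pos 25 = 'z'
  'k' (pos 10) + 1 = pos 11 = 'l'
  'u' (pos 20) + 1 = pos 21 = 'v'
  'y' (pos 24) + 1 = pos 25 = 'z'
  'n' (pos 13) + 1 = pos 14 = 'o'
  's' (pos 18) + 1 = pos 19 = 't'
Result: zlvzot

zlvzot


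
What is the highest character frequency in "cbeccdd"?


Input: cbeccdd
Character counts:
  'b': 1
  'c': 3
  'd': 2
  'e': 1
Maximum frequency: 3

3


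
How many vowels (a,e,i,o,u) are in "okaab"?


Input: okaab
Checking each character:
  'o' at position 0: vowel (running total: 1)
  'k' at position 1: consonant
  'a' at position 2: vowel (running total: 2)
  'a' at position 3: vowel (running total: 3)
  'b' at position 4: consonant
Total vowels: 3

3


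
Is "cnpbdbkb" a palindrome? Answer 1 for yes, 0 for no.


Input: cnpbdbkb
Reversed: bkbdbpnc
  Compare pos 0 ('c') with pos 7 ('b'): MISMATCH
  Compare pos 1 ('n') with pos 6 ('k'): MISMATCH
  Compare pos 2 ('p') with pos 5 ('b'): MISMATCH
  Compare pos 3 ('b') with pos 4 ('d'): MISMATCH
Result: not a palindrome

0


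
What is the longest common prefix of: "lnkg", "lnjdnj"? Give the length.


Words: lnkg, lnjdnj
  Position 0: all 'l' => match
  Position 1: all 'n' => match
  Position 2: ('k', 'j') => mismatch, stop
LCP = "ln" (length 2)

2


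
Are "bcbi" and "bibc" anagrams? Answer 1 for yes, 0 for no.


Strings: "bcbi", "bibc"
Sorted first:  bbci
Sorted second: bbci
Sorted forms match => anagrams

1


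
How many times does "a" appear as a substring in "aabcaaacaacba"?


Searching for "a" in "aabcaaacaacba"
Scanning each position:
  Position 0: "a" => MATCH
  Position 1: "a" => MATCH
  Position 2: "b" => no
  Position 3: "c" => no
  Position 4: "a" => MATCH
  Position 5: "a" => MATCH
  Position 6: "a" => MATCH
  Position 7: "c" => no
  Position 8: "a" => MATCH
  Position 9: "a" => MATCH
  Position 10: "c" => no
  Position 11: "b" => no
  Position 12: "a" => MATCH
Total occurrences: 8

8


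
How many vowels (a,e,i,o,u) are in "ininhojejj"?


Input: ininhojejj
Checking each character:
  'i' at position 0: vowel (running total: 1)
  'n' at position 1: consonant
  'i' at position 2: vowel (running total: 2)
  'n' at position 3: consonant
  'h' at position 4: consonant
  'o' at position 5: vowel (running total: 3)
  'j' at position 6: consonant
  'e' at position 7: vowel (running total: 4)
  'j' at position 8: consonant
  'j' at position 9: consonant
Total vowels: 4

4


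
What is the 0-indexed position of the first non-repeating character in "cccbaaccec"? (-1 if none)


Input: cccbaaccec
Character frequencies:
  'a': 2
  'b': 1
  'c': 6
  'e': 1
Scanning left to right for freq == 1:
  Position 0 ('c'): freq=6, skip
  Position 1 ('c'): freq=6, skip
  Position 2 ('c'): freq=6, skip
  Position 3 ('b'): unique! => answer = 3

3


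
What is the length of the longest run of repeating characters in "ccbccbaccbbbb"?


Input: "ccbccbaccbbbb"
Scanning for longest run:
  Position 1 ('c'): continues run of 'c', length=2
  Position 2 ('b'): new char, reset run to 1
  Position 3 ('c'): new char, reset run to 1
  Position 4 ('c'): continues run of 'c', length=2
  Position 5 ('b'): new char, reset run to 1
  Position 6 ('a'): new char, reset run to 1
  Position 7 ('c'): new char, reset run to 1
  Position 8 ('c'): continues run of 'c', length=2
  Position 9 ('b'): new char, reset run to 1
  Position 10 ('b'): continues run of 'b', length=2
  Position 11 ('b'): continues run of 'b', length=3
  Position 12 ('b'): continues run of 'b', length=4
Longest run: 'b' with length 4

4


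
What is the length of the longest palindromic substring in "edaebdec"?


Input: "edaebdec"
Checking substrings for palindromes:
  No multi-char palindromic substrings found
Longest palindromic substring: "e" with length 1

1


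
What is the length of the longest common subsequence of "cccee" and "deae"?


LCS of "cccee" and "deae"
DP table:
           d    e    a    e
      0    0    0    0    0
  c   0    0    0    0    0
  c   0    0    0    0    0
  c   0    0    0    0    0
  e   0    0    1    1    1
  e   0    0    1    1    2
LCS length = dp[5][4] = 2

2


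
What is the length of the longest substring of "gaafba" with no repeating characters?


Input: "gaafba"
Sliding window (track last position of each char):
  Position 0 ('g'): window [0,0] length 1 -- new best
  Position 1 ('a'): window [0,1] length 2 -- new best
  Position 2 ('a'): repeat (last at 1), move window start to 2
  Position 2 ('a'): window [2,2] length 1
  Position 3 ('f'): window [2,3] length 2
  Position 4 ('b'): window [2,4] length 3 -- new best
  Position 5 ('a'): repeat (last at 2), move window start to 3
  Position 5 ('a'): window [3,5] length 3
Longest substring with no repeats: "afb" with length 3

3


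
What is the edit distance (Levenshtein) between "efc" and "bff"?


Computing edit distance: "efc" -> "bff"
DP table:
           b    f    f
      0    1    2    3
  e   1    1    2    3
  f   2    2    1    2
  c   3    3    2    2
Edit distance = dp[3][3] = 2

2


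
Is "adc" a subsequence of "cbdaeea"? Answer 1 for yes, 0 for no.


Check if "adc" is a subsequence of "cbdaeea"
Greedy scan:
  Position 0 ('c'): no match needed
  Position 1 ('b'): no match needed
  Position 2 ('d'): no match needed
  Position 3 ('a'): matches sub[0] = 'a'
  Position 4 ('e'): no match needed
  Position 5 ('e'): no match needed
  Position 6 ('a'): no match needed
Only matched 1/3 characters => not a subsequence

0


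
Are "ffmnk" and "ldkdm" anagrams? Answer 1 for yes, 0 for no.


Strings: "ffmnk", "ldkdm"
Sorted first:  ffkmn
Sorted second: ddklm
Differ at position 0: 'f' vs 'd' => not anagrams

0


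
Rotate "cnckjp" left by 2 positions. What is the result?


Input: "cnckjp", rotate left by 2
First 2 characters: "cn"
Remaining characters: "ckjp"
Concatenate remaining + first: "ckjp" + "cn" = "ckjpcn"

ckjpcn


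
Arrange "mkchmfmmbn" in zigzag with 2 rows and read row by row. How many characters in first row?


Zigzag "mkchmfmmbn" into 2 rows:
Placing characters:
  'm' => row 0
  'k' => row 1
  'c' => row 0
  'h' => row 1
  'm' => row 0
  'f' => row 1
  'm' => row 0
  'm' => row 1
  'b' => row 0
  'n' => row 1
Rows:
  Row 0: "mcmmb"
  Row 1: "khfmn"
First row length: 5

5


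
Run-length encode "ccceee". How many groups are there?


Input: ccceee
Scanning for consecutive runs:
  Group 1: 'c' x 3 (positions 0-2)
  Group 2: 'e' x 3 (positions 3-5)
Total groups: 2

2


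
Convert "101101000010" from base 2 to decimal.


Input: "101101000010" in base 2
Positional expansion:
  Digit '1' (value 1) x 2^11 = 2048
  Digit '0' (value 0) x 2^10 = 0
  Digit '1' (value 1) x 2^9 = 512
  Digit '1' (value 1) x 2^8 = 256
  Digit '0' (value 0) x 2^7 = 0
  Digit '1' (value 1) x 2^6 = 64
  Digit '0' (value 0) x 2^5 = 0
  Digit '0' (value 0) x 2^4 = 0
  Digit '0' (value 0) x 2^3 = 0
  Digit '0' (value 0) x 2^2 = 0
  Digit '1' (value 1) x 2^1 = 2
  Digit '0' (value 0) x 2^0 = 0
Sum = 2882

2882


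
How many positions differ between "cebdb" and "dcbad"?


Comparing "cebdb" and "dcbad" position by position:
  Position 0: 'c' vs 'd' => DIFFER
  Position 1: 'e' vs 'c' => DIFFER
  Position 2: 'b' vs 'b' => same
  Position 3: 'd' vs 'a' => DIFFER
  Position 4: 'b' vs 'd' => DIFFER
Positions that differ: 4

4


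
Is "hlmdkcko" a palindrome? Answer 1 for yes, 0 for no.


Input: hlmdkcko
Reversed: okckdmlh
  Compare pos 0 ('h') with pos 7 ('o'): MISMATCH
  Compare pos 1 ('l') with pos 6 ('k'): MISMATCH
  Compare pos 2 ('m') with pos 5 ('c'): MISMATCH
  Compare pos 3 ('d') with pos 4 ('k'): MISMATCH
Result: not a palindrome

0


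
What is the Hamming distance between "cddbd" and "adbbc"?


Comparing "cddbd" and "adbbc" position by position:
  Position 0: 'c' vs 'a' => differ
  Position 1: 'd' vs 'd' => same
  Position 2: 'd' vs 'b' => differ
  Position 3: 'b' vs 'b' => same
  Position 4: 'd' vs 'c' => differ
Total differences (Hamming distance): 3

3


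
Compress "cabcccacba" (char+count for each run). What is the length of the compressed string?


Input: cabcccacba
Runs:
  'c' x 1 => "c1"
  'a' x 1 => "a1"
  'b' x 1 => "b1"
  'c' x 3 => "c3"
  'a' x 1 => "a1"
  'c' x 1 => "c1"
  'b' x 1 => "b1"
  'a' x 1 => "a1"
Compressed: "c1a1b1c3a1c1b1a1"
Compressed length: 16

16


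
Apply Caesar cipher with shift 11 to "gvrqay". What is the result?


Caesar cipher: shift "gvrqay" by 11
  'g' (pos 6) + 11 = pos 17 = 'r'
  'v' (pos 21) + 11 = pos 6 = 'g'
  'r' (pos 17) + 11 = pos 2 = 'c'
  'q' (pos 16) + 11 = pos 1 = 'b'
  'a' (pos 0) + 11 = pos 11 = 'l'
  'y' (pos 24) + 11 = pos 9 = 'j'
Result: rgcblj

rgcblj


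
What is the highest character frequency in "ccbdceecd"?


Input: ccbdceecd
Character counts:
  'b': 1
  'c': 4
  'd': 2
  'e': 2
Maximum frequency: 4

4


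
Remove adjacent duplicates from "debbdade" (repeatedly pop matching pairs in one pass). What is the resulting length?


Input: debbdade
Stack-based adjacent duplicate removal:
  Read 'd': push. Stack: d
  Read 'e': push. Stack: de
  Read 'b': push. Stack: deb
  Read 'b': matches stack top 'b' => pop. Stack: de
  Read 'd': push. Stack: ded
  Read 'a': push. Stack: deda
  Read 'd': push. Stack: dedad
  Read 'e': push. Stack: dedade
Final stack: "dedade" (length 6)

6


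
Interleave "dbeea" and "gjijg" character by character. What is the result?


Interleaving "dbeea" and "gjijg":
  Position 0: 'd' from first, 'g' from second => "dg"
  Position 1: 'b' from first, 'j' from second => "bj"
  Position 2: 'e' from first, 'i' from second => "ei"
  Position 3: 'e' from first, 'j' from second => "ej"
  Position 4: 'a' from first, 'g' from second => "ag"
Result: dgbjeiejag

dgbjeiejag


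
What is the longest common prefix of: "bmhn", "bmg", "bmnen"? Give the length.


Words: bmhn, bmg, bmnen
  Position 0: all 'b' => match
  Position 1: all 'm' => match
  Position 2: ('h', 'g', 'n') => mismatch, stop
LCP = "bm" (length 2)

2


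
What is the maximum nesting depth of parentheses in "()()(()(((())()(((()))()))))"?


Input: "()()(()(((())()(((()))()))))"
Tracking depth:
  Position 0 '(': depth becomes 1
  Position 1 ')': depth becomes 0
  Position 2 '(': depth becomes 1
  Position 3 ')': depth becomes 0
  Position 4 '(': depth becomes 1
  Position 5 '(': depth becomes 2
  Position 6 ')': depth becomes 1
  Position 7 '(': depth becomes 2
  Position 8 '(': depth becomes 3
  Position 9 '(': depth becomes 4
  Position 10 '(': depth becomes 5
  Position 11 ')': depth becomes 4
  Position 12 ')': depth becomes 3
  Position 13 '(': depth becomes 4
  Position 14 ')': depth becomes 3
  Position 15 '(': depth becomes 4
  Position 16 '(': depth becomes 5
  Position 17 '(': depth becomes 6
  Position 18 '(': depth becomes 7
  Position 19 ')': depth becomes 6
  Position 20 ')': depth becomes 5
  Position 21 ')': depth becomes 4
  Position 22 '(': depth becomes 5
  Position 23 ')': depth becomes 4
  Position 24 ')': depth becomes 3
  Position 25 ')': depth becomes 2
  Position 26 ')': depth becomes 1
  Position 27 ')': depth becomes 0
Maximum depth reached: 7

7


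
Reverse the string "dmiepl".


Input: dmiepl
Reading characters right to left:
  Position 5: 'l'
  Position 4: 'p'
  Position 3: 'e'
  Position 2: 'i'
  Position 1: 'm'
  Position 0: 'd'
Reversed: lpeimd

lpeimd


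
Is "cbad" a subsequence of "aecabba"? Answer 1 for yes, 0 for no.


Check if "cbad" is a subsequence of "aecabba"
Greedy scan:
  Position 0 ('a'): no match needed
  Position 1 ('e'): no match needed
  Position 2 ('c'): matches sub[0] = 'c'
  Position 3 ('a'): no match needed
  Position 4 ('b'): matches sub[1] = 'b'
  Position 5 ('b'): no match needed
  Position 6 ('a'): matches sub[2] = 'a'
Only matched 3/4 characters => not a subsequence

0


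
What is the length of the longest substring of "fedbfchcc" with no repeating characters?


Input: "fedbfchcc"
Sliding window (track last position of each char):
  Position 0 ('f'): window [0,0] length 1 -- new best
  Position 1 ('e'): window [0,1] length 2 -- new best
  Position 2 ('d'): window [0,2] length 3 -- new best
  Position 3 ('b'): window [0,3] length 4 -- new best
  Position 4 ('f'): repeat (last at 0), move window start to 1
  Position 4 ('f'): window [1,4] length 4
  Position 5 ('c'): window [1,5] length 5 -- new best
  Position 6 ('h'): window [1,6] length 6 -- new best
  Position 7 ('c'): repeat (last at 5), move window start to 6
  Position 7 ('c'): window [6,7] length 2
  Position 8 ('c'): repeat (last at 7), move window start to 8
  Position 8 ('c'): window [8,8] length 1
Longest substring with no repeats: "edbfch" with length 6

6


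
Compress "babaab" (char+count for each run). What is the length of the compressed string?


Input: babaab
Runs:
  'b' x 1 => "b1"
  'a' x 1 => "a1"
  'b' x 1 => "b1"
  'a' x 2 => "a2"
  'b' x 1 => "b1"
Compressed: "b1a1b1a2b1"
Compressed length: 10

10


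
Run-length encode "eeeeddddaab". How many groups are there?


Input: eeeeddddaab
Scanning for consecutive runs:
  Group 1: 'e' x 4 (positions 0-3)
  Group 2: 'd' x 4 (positions 4-7)
  Group 3: 'a' x 2 (positions 8-9)
  Group 4: 'b' x 1 (positions 10-10)
Total groups: 4

4


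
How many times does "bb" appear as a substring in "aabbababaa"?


Searching for "bb" in "aabbababaa"
Scanning each position:
  Position 0: "aa" => no
  Position 1: "ab" => no
  Position 2: "bb" => MATCH
  Position 3: "ba" => no
  Position 4: "ab" => no
  Position 5: "ba" => no
  Position 6: "ab" => no
  Position 7: "ba" => no
  Position 8: "aa" => no
Total occurrences: 1

1


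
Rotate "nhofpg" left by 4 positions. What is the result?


Input: "nhofpg", rotate left by 4
First 4 characters: "nhof"
Remaining characters: "pg"
Concatenate remaining + first: "pg" + "nhof" = "pgnhof"

pgnhof


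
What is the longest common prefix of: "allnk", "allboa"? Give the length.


Words: allnk, allboa
  Position 0: all 'a' => match
  Position 1: all 'l' => match
  Position 2: all 'l' => match
  Position 3: ('n', 'b') => mismatch, stop
LCP = "all" (length 3)

3


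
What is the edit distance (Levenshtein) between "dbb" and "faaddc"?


Computing edit distance: "dbb" -> "faaddc"
DP table:
           f    a    a    d    d    c
      0    1    2    3    4    5    6
  d   1    1    2    3    3    4    5
  b   2    2    2    3    4    4    5
  b   3    3    3    3    4    5    5
Edit distance = dp[3][6] = 5

5


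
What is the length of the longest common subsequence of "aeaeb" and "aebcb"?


LCS of "aeaeb" and "aebcb"
DP table:
           a    e    b    c    b
      0    0    0    0    0    0
  a   0    1    1    1    1    1
  e   0    1    2    2    2    2
  a   0    1    2    2    2    2
  e   0    1    2    2    2    2
  b   0    1    2    3    3    3
LCS length = dp[5][5] = 3

3


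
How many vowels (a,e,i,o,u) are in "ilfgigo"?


Input: ilfgigo
Checking each character:
  'i' at position 0: vowel (running total: 1)
  'l' at position 1: consonant
  'f' at position 2: consonant
  'g' at position 3: consonant
  'i' at position 4: vowel (running total: 2)
  'g' at position 5: consonant
  'o' at position 6: vowel (running total: 3)
Total vowels: 3

3


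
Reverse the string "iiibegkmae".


Input: iiibegkmae
Reading characters right to left:
  Position 9: 'e'
  Position 8: 'a'
  Position 7: 'm'
  Position 6: 'k'
  Position 5: 'g'
  Position 4: 'e'
  Position 3: 'b'
  Position 2: 'i'
  Position 1: 'i'
  Position 0: 'i'
Reversed: eamkgebiii

eamkgebiii
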